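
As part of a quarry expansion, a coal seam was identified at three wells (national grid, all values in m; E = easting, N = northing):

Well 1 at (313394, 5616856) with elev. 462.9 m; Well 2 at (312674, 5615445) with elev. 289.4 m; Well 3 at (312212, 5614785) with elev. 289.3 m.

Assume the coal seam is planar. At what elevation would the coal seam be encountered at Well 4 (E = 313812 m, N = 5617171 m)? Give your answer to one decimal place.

335.1 m

Let the plane be z = a·E + b·N + c.
Well 2−Well 1: −720a − 1411b = −173.5;  Well 3−Well 1: −1182a − 2071b = −173.6.
Solving gives a = −0.647314950, b = 0.453271980.
Then c = 462.9 − a·313394 − b·5616856 = −2342635.92.
At (313812, 5617171): z = −203135.2 + 2546106.2 − 2342635.92 = 335.1 m.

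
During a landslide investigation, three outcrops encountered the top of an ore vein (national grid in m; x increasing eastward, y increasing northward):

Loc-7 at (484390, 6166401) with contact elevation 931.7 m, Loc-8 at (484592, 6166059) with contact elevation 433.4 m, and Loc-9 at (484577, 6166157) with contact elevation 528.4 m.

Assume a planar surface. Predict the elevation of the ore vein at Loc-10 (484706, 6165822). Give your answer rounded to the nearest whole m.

Two edge vectors: Loc-7→Loc-8 = (202, -342, -498.3), Loc-7→Loc-9 = (187, -244, -403.3).
Normal n = (Loc-7→Loc-8) × (Loc-7→Loc-9) = (16343.4, -11715.5, 14666).
So ∂z/∂x = −n_x/n_z = −1.11437338 and ∂z/∂y = −n_y/n_z = 0.79882040.
Intercept c from Loc-7: 931.7 + 539791.32 − 4925846.92 = −4385123.90.
At (484706, 6165822): z = −540143.5 + 4925384.4 − 4385123.90 = 117.0 m.

117 m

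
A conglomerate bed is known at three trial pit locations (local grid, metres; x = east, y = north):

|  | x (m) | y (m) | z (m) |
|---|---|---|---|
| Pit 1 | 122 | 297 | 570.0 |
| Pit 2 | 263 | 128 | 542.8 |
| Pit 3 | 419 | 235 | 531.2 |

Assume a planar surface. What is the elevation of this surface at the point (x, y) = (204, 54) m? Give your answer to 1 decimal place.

545.1 m

Let the plane be z = a·x + b·y + c.
Pit 2−Pit 1: 141a − 169b = −27.2;  Pit 3−Pit 1: 297a − 62b = −38.8.
Solving gives a = −0.11751, b = 0.06291.
Then c = 570 − a·122 − b·297 = 565.65.
At (204, 54): z = −24.0 + 3.4 + 565.65 = 545.1 m.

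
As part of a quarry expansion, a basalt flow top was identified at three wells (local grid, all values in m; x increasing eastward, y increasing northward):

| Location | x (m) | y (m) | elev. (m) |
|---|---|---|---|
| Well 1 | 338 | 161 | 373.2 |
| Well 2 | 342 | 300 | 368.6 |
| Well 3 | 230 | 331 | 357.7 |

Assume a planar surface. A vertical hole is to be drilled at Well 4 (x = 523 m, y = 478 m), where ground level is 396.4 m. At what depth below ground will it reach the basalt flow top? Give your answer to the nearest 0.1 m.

Let the plane be z = a·x + b·y + c.
Well 2−Well 1: 4a + 139b = −4.6;  Well 3−Well 1: −108a + 170b = −15.5.
Solving gives a = 0.08746, b = −0.03561.
Then c = 373.2 − a·338 − b·161 = 349.37.
At (523, 478): z_contact = 45.74 − 17.02 + 349.37 = 378.09 m.
Depth below ground = 396.4 − 378.09 = 18.3 m.

18.3 m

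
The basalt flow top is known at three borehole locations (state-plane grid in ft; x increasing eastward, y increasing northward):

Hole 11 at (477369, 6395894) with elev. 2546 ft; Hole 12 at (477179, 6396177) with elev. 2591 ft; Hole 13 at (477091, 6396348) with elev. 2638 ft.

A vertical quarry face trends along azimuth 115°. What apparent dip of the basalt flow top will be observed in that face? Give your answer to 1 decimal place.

Let the plane be z = a·x + b·y + c.
Hole 12−Hole 11: −190a + 283b = 45;  Hole 13−Hole 11: −278a + 454b = 92.
Solving gives a = 0.73899, b = 0.65515.
Unit vector along 115° is (sin 115°, cos 115°) = (0.9063, -0.4226).
Slope in that direction = a·(0.9063) + b·(-0.4226) = 0.39287.
Apparent dip = arctan|0.39287| = 21.4° (true dip is 44.6°, so apparent ≤ true as expected).

21.4°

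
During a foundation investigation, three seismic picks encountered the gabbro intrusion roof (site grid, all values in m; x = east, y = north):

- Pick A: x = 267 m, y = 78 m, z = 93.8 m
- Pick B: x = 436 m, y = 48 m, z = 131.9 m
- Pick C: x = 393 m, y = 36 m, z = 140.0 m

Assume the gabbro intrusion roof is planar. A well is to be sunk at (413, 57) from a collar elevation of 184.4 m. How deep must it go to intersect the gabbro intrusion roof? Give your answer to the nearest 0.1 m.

62.1 m

Let the plane be z = a·x + b·y + c.
Pick B−Pick A: 169a − 30b = 38.1;  Pick C−Pick A: 126a − 42b = 46.2.
Solving gives a = 0.06456, b = −0.90633.
Then c = 93.8 − a·267 − b·78 = 147.26.
At (413, 57): z_contact = 26.66 − 51.66 + 147.26 = 122.26 m.
Depth below ground = 184.4 − 122.26 = 62.1 m.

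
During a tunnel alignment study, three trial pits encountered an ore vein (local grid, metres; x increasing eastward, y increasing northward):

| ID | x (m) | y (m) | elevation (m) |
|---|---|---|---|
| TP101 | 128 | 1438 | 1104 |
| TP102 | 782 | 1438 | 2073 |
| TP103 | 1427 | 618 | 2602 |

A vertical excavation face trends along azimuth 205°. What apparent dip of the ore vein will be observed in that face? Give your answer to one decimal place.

Let the plane be z = a·x + b·y + c.
TP102−TP101: 654a + 0b = 969;  TP103−TP101: 1299a − 820b = 1498.
Solving gives a = 1.48165, b = 0.52032.
Unit vector along 205° is (sin 205°, cos 205°) = (-0.4226, -0.9063).
Slope in that direction = a·(-0.4226) + b·(-0.9063) = −1.09775.
Apparent dip = arctan|1.09775| = 47.7° (true dip is 57.5°, so apparent ≤ true as expected).

47.7°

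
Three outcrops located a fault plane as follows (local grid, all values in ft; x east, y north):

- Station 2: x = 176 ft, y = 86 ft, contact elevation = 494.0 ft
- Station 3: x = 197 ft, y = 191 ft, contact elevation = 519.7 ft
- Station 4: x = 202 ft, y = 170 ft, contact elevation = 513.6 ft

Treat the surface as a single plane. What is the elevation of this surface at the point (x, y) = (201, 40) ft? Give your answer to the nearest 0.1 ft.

479.2 ft

Two edge vectors: Station 2→Station 3 = (21, 105, 25.7), Station 2→Station 4 = (26, 84, 19.6).
Normal n = (Station 2→Station 3) × (Station 2→Station 4) = (-100.8, 256.6, -966).
So ∂z/∂x = −n_x/n_z = −0.10435 and ∂z/∂y = −n_y/n_z = 0.26563.
Intercept c from Station 2: 494 + 18.37 − 22.84 = 489.52.
At (201, 40): z = −21.0 + 10.6 + 489.52 = 479.2 ft.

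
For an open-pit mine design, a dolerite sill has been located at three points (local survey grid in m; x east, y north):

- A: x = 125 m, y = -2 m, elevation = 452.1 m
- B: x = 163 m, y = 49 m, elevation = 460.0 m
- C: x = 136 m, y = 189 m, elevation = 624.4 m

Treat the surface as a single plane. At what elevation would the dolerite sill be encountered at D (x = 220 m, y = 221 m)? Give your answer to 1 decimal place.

Two edge vectors: A→B = (38, 51, 7.9), A→C = (11, 191, 172.3).
Normal n = (A→B) × (A→C) = (7278.4, -6460.5, 6697).
So ∂z/∂x = −n_x/n_z = −1.08681 and ∂z/∂y = −n_y/n_z = 0.96469.
Intercept c from A: 452.1 + 135.85 + 1.93 = 589.88.
At (220, 221): z = −239.1 + 213.2 + 589.88 = 564.0 m.

564.0 m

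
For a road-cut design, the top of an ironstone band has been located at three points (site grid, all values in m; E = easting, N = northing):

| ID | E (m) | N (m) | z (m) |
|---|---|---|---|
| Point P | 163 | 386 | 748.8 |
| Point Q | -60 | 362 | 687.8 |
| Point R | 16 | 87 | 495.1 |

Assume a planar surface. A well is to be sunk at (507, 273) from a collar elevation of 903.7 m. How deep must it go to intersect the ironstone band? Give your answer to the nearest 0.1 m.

Let the plane be z = a·E + b·N + c.
Point Q−Point P: −223a − 24b = −61;  Point R−Point P: −147a − 299b = −253.7.
Solving gives a = 0.19241, b = 0.75390.
Then c = 748.8 − a·163 − b·386 = 426.43.
At (507, 273): z_contact = 97.55 + 205.81 + 426.43 = 729.80 m.
Depth below ground = 903.7 − 729.80 = 173.9 m.

173.9 m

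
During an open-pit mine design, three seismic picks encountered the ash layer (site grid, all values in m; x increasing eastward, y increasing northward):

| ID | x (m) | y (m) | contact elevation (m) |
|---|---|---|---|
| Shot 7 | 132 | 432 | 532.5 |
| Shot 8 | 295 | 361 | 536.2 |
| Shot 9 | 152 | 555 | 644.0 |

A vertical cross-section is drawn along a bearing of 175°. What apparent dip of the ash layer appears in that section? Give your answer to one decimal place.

Let the plane be z = a·x + b·y + c.
Shot 8−Shot 7: 163a − 71b = 3.7;  Shot 9−Shot 7: 20a + 123b = 111.5.
Solving gives a = 0.38994, b = 0.84310.
Unit vector along 175° is (sin 175°, cos 175°) = (0.0872, -0.9962).
Slope in that direction = a·(0.0872) + b·(-0.9962) = −0.80591.
Apparent dip = arctan|0.80591| = 38.9° (true dip is 42.9°, so apparent ≤ true as expected).

38.9°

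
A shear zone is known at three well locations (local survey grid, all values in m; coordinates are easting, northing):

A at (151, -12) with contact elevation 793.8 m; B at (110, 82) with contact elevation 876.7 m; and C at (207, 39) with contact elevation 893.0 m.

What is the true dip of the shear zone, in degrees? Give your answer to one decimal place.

53.9°

Let the plane be z = a·easting + b·northing + c.
B−A: −41a + 94b = 82.9;  C−A: 56a + 51b = 99.2.
Solving gives a = 0.69298, b = 1.18417.
Gradient magnitude |∇z| = √(a² + b²) = √(0.48023 + 1.40227) = 1.37204.
True dip = arctan(1.37204) = 53.9°, dipping toward SSW (azimuth ≈ 210°).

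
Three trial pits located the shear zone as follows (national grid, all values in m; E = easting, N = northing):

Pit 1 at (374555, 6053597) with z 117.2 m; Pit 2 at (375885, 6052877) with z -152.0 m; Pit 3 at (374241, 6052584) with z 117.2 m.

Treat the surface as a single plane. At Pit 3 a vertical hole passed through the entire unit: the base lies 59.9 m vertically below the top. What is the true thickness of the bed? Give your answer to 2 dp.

Two edge vectors: Pit 1→Pit 2 = (1330, -720, -269.2), Pit 1→Pit 3 = (-314, -1013, 0).
Normal n = (Pit 1→Pit 2) × (Pit 1→Pit 3) = (-272699.6, 84528.8, -1573370).
So ∂z/∂E = −n_x/n_z = −0.17332 and ∂z/∂N = −n_y/n_z = 0.05372.
|∇z| = √(a²+b²) = 0.18146, so dip δ = arctan(0.18146) = 10.28°.
True thickness = vertical thickness × cos δ = 59.9 × cos 10.28° = 58.94 m.

58.94 m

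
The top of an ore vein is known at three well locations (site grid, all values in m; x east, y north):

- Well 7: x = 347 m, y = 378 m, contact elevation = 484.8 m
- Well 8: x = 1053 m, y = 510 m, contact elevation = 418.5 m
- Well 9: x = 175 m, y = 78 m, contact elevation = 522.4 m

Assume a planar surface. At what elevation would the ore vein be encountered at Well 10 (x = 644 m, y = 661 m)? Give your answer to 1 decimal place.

438.7 m

Let the plane be z = a·x + b·y + c.
Well 8−Well 7: 706a + 132b = −66.3;  Well 9−Well 7: −172a − 300b = 37.6.
Solving gives a = −0.078938, b = −0.080076.
Then c = 484.8 − a·347 − b·378 = 542.46.
At (644, 661): z = −50.8 − 52.9 + 542.46 = 438.7 m.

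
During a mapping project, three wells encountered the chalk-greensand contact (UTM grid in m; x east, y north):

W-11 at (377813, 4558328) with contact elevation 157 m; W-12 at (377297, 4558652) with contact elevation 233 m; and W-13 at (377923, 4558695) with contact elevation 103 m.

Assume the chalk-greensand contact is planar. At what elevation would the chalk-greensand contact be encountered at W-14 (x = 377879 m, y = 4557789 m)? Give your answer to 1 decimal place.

190.4 m

Let the plane be z = a·x + b·y + c.
W-12−W-11: −516a + 324b = 76;  W-13−W-11: 110a + 367b = −54.
Solving gives a = −0.201713686, b = −0.086679822.
Then c = 157 − a·377813 − b·4558328 = 471482.11.
At (377879, 4557789): z = −76223.4 − 395068.3 + 471482.11 = 190.4 m.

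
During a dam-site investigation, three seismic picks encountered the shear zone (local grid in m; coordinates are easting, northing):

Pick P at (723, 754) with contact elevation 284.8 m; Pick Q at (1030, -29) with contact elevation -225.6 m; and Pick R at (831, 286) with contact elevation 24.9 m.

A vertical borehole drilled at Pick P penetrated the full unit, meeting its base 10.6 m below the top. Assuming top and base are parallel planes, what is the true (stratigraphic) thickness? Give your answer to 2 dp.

Let the plane be z = a·easting + b·northing + c.
Pick Q−Pick P: 307a − 783b = −510.4;  Pick R−Pick P: 108a − 468b = −259.9.
Solving gives a = −0.59828, b = 0.41728.
|∇z| = √(a²+b²) = 0.72942, so dip δ = arctan(0.72942) = 36.11°.
True thickness = vertical thickness × cos δ = 10.6 × cos 36.11° = 8.56 m.

8.56 m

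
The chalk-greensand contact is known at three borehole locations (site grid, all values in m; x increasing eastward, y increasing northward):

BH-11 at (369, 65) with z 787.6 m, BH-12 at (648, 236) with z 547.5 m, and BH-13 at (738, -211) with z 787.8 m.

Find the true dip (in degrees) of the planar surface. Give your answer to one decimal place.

38.3°

Let the plane be z = a·x + b·y + c.
BH-12−BH-11: 279a + 171b = −240.1;  BH-13−BH-11: 369a − 276b = 0.2.
Solving gives a = −0.47275, b = −0.63277.
Gradient magnitude |∇z| = √(a² + b²) = √(0.22349 + 0.40040) = 0.78986.
True dip = arctan(0.78986) = 38.3°, dipping toward NE (azimuth ≈ 037°).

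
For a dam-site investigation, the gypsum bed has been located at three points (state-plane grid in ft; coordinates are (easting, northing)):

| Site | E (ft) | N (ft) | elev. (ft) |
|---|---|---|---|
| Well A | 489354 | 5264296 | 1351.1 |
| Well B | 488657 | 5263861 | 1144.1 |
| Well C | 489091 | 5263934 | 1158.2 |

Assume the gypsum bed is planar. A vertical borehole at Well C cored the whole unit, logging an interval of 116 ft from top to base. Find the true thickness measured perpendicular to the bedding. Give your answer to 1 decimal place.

100.2 ft

Two edge vectors: Well A→Well B = (-697, -435, -207), Well A→Well C = (-263, -362, -192.9).
Normal n = (Well A→Well B) × (Well A→Well C) = (8977.5, -80010.3, 137909).
So ∂z/∂E = −n_x/n_z = −0.06510 and ∂z/∂N = −n_y/n_z = 0.58017.
|∇z| = √(a²+b²) = 0.58381, so dip δ = arctan(0.58381) = 30.28°.
True thickness = vertical thickness × cos δ = 116 × cos 30.28° = 100.2 ft.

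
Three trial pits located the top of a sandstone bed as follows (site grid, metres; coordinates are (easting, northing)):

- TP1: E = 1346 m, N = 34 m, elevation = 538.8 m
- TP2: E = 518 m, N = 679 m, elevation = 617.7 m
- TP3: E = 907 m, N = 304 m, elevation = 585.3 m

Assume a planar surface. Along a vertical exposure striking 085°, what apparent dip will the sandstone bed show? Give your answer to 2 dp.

Two edge vectors: TP1→TP2 = (-828, 645, 78.9), TP1→TP3 = (-439, 270, 46.5).
Normal n = (TP1→TP2) × (TP1→TP3) = (8689.5, 3864.9, 59595).
So ∂z/∂E = −n_x/n_z = −0.14581 and ∂z/∂N = −n_y/n_z = −0.06485.
Unit vector along 085° is (sin 85°, cos 85°) = (0.9962, 0.0872).
Slope in that direction = a·(0.9962) + b·(0.0872) = −0.15091.
Apparent dip = arctan|0.15091| = 8.58° (true dip is 9.1°, so apparent ≤ true as expected).

8.58°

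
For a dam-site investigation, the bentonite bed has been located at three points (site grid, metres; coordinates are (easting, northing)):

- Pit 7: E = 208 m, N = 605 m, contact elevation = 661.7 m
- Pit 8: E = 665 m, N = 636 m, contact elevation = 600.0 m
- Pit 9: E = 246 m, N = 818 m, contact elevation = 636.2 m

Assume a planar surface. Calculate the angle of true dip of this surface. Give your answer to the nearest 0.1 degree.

9.1°

Two edge vectors: Pit 7→Pit 8 = (457, 31, -61.7), Pit 7→Pit 9 = (38, 213, -25.5).
Normal n = (Pit 7→Pit 8) × (Pit 7→Pit 9) = (12351.6, 9308.9, 96163).
So ∂z/∂E = −n_x/n_z = −0.12844 and ∂z/∂N = −n_y/n_z = −0.09680.
Gradient magnitude |∇z| = √(a² + b²) = √(0.01650 + 0.00937) = 0.16084.
True dip = arctan(0.16084) = 9.1°, dipping toward NE (azimuth ≈ 053°).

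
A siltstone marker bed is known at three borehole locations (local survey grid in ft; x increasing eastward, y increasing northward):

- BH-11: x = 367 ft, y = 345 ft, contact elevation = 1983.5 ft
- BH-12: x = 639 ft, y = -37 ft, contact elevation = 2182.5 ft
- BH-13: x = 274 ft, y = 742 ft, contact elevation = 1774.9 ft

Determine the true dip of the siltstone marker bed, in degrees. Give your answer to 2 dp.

27.82°

Two edge vectors: BH-11→BH-12 = (272, -382, 199), BH-11→BH-13 = (-93, 397, -208.6).
Normal n = (BH-11→BH-12) × (BH-11→BH-13) = (682.2, 38232.2, 72458).
So ∂z/∂x = −n_x/n_z = −0.00942 and ∂z/∂y = −n_y/n_z = −0.52765.
Gradient magnitude |∇z| = √(a² + b²) = √(0.00009 + 0.27841) = 0.52773.
True dip = arctan(0.52773) = 27.82°, dipping toward N (azimuth ≈ 001°).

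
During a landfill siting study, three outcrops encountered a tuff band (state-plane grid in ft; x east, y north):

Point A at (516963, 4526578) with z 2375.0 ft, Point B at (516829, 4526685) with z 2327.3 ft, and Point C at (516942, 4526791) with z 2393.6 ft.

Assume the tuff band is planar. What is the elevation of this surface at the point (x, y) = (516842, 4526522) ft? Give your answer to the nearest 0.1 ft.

2311.6 ft

Let the plane be z = a·x + b·y + c.
Point B−Point A: −134a + 107b = −47.7;  Point C−Point A: −21a + 213b = 18.6.
Solving gives a = 0.462076440, b = 0.132880776.
Then c = 2375 − a·516963 − b·4526578 = −837996.62.
At (516842, 4526522): z = 238820.5 + 601487.8 − 837996.62 = 2311.6 ft.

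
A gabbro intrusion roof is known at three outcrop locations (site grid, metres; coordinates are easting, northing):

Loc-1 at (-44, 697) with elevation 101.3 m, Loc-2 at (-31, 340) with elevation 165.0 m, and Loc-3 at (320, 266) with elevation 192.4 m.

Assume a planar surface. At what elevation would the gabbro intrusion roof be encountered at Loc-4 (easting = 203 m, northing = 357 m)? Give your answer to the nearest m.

Let the plane be z = a·easting + b·northing + c.
Loc-2−Loc-1: 13a − 357b = 63.7;  Loc-3−Loc-1: 364a − 431b = 91.1.
Solving gives a = 0.04076, b = −0.17695.
Then c = 101.3 − a·-44 − b·697 = 226.43.
At (203, 357): z = 8.3 − 63.2 + 226.43 = 171.5 m.

172 m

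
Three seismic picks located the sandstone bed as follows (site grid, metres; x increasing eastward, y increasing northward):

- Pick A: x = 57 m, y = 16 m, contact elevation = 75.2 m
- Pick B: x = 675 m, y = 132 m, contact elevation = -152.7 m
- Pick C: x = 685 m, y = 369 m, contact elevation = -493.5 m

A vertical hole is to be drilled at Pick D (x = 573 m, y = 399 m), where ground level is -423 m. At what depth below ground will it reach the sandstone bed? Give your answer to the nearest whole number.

Let the plane be z = a·x + b·y + c.
Pick B−Pick A: 618a + 116b = −227.9;  Pick C−Pick A: 628a + 353b = −568.7.
Solving gives a = −0.09965, b = −1.43377.
Then c = 75.2 − a·57 − b·16 = 103.82.
At (573, 399): z_contact = −57.1 − 572.1 + 103.82 = -525.4 m.
Depth below ground = -423 − (-525.4) = 102 m.

102 m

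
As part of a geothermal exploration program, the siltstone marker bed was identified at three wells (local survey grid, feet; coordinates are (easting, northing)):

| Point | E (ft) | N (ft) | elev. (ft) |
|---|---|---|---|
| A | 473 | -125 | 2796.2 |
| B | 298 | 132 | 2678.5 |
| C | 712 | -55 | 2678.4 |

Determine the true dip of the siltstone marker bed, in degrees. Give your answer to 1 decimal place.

Let the plane be z = a·E + b·N + c.
B−A: −175a + 257b = −117.7;  C−A: 239a + 70b = −117.8.
Solving gives a = −0.29910, b = −0.66164.
Gradient magnitude |∇z| = √(a² + b²) = √(0.08946 + 0.43777) = 0.72611.
True dip = arctan(0.72611) = 36.0°, dipping toward NNE (azimuth ≈ 024°).

36.0°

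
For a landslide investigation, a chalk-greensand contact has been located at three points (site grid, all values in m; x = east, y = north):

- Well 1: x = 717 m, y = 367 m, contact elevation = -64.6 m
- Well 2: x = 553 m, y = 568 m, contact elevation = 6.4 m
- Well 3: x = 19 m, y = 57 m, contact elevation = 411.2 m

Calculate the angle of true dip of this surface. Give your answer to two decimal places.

Two edge vectors: Well 1→Well 2 = (-164, 201, 71), Well 1→Well 3 = (-698, -310, 475.8).
Normal n = (Well 1→Well 2) × (Well 1→Well 3) = (117645.8, 28473.2, 191138).
So ∂z/∂x = −n_x/n_z = −0.61550 and ∂z/∂y = −n_y/n_z = −0.14897.
Gradient magnitude |∇z| = √(a² + b²) = √(0.37884 + 0.02219) = 0.63327.
True dip = arctan(0.63327) = 32.34°, dipping toward ENE (azimuth ≈ 076°).

32.34°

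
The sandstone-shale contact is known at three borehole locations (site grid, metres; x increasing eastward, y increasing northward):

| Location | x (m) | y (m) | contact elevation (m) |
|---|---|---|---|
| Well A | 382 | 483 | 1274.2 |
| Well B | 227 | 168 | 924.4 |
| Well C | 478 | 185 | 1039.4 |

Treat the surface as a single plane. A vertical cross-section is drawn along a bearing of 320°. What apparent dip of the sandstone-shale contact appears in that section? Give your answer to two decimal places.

24.07°

Let the plane be z = a·x + b·y + c.
Well B−Well A: −155a − 315b = −349.8;  Well C−Well A: 96a − 298b = −234.8.
Solving gives a = 0.39616, b = 0.91554.
Unit vector along 320° is (sin 320°, cos 320°) = (-0.6428, 0.7660).
Slope in that direction = a·(-0.6428) + b·(0.7660) = 0.44670.
Apparent dip = arctan|0.44670| = 24.07° (true dip is 44.9°, so apparent ≤ true as expected).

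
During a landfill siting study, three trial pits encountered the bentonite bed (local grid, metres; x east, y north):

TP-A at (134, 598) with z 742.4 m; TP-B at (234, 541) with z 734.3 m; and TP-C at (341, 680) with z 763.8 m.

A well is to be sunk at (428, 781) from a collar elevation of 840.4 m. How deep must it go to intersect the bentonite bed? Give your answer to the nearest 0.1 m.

Two edge vectors: TP-A→TP-B = (100, -57, -8.1), TP-A→TP-C = (207, 82, 21.4).
Normal n = (TP-A→TP-B) × (TP-A→TP-C) = (-555.6, -3816.7, 19999).
So ∂z/∂x = −n_x/n_z = 0.02778 and ∂z/∂y = −n_y/n_z = 0.19084.
Intercept c from TP-A: 742.4 − 3.72 − 114.13 = 624.55.
At (428, 781): z_contact = 11.89 + 149.05 + 624.55 = 785.49 m.
Depth below ground = 840.4 − 785.49 = 54.9 m.

54.9 m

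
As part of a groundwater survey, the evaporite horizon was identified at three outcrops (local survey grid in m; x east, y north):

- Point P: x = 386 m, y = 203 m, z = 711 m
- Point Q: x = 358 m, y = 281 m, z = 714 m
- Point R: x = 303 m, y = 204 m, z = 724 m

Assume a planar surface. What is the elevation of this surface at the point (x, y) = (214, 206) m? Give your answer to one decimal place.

737.9 m

Two edge vectors: Point P→Point Q = (-28, 78, 3), Point P→Point R = (-83, 1, 13).
Normal n = (Point P→Point Q) × (Point P→Point R) = (1011, 115, 6446).
So ∂z/∂x = −n_x/n_z = −0.15684 and ∂z/∂y = −n_y/n_z = −0.01784.
Intercept c from Point P: 711 + 60.54 + 3.62 = 775.16.
At (214, 206): z = −33.6 − 3.7 + 775.16 = 737.9 m.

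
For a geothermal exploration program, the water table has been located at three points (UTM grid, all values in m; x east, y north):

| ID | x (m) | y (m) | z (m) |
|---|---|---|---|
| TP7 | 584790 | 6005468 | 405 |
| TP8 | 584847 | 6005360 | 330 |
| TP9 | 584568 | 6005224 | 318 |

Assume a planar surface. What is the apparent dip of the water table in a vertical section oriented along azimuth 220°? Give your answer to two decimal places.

15.95°

Two edge vectors: TP7→TP8 = (57, -108, -75), TP7→TP9 = (-222, -244, -87).
Normal n = (TP7→TP8) × (TP7→TP9) = (-8904, 21609, -37884).
So ∂z/∂x = −n_x/n_z = −0.23503 and ∂z/∂y = −n_y/n_z = 0.57040.
Unit vector along 220° is (sin 220°, cos 220°) = (-0.6428, -0.7660).
Slope in that direction = a·(-0.6428) + b·(-0.7660) = −0.28587.
Apparent dip = arctan|0.28587| = 15.95° (true dip is 31.7°, so apparent ≤ true as expected).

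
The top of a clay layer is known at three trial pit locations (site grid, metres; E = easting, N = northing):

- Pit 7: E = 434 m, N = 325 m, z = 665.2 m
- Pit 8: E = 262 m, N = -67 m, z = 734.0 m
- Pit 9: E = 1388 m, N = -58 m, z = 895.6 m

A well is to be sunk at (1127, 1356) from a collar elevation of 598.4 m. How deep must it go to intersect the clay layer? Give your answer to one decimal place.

Two edge vectors: Pit 7→Pit 8 = (-172, -392, 68.8), Pit 7→Pit 9 = (954, -383, 230.4).
Normal n = (Pit 7→Pit 8) × (Pit 7→Pit 9) = (-63966.4, 105264, 439844).
So ∂z/∂E = −n_x/n_z = 0.145430 and ∂z/∂N = −n_y/n_z = −0.239321.
Intercept c from Pit 7: 665.2 − 63.12 + 77.78 = 679.86.
At (1127, 1356): z_contact = 163.90 − 324.52 + 679.86 = 519.24 m.
Depth below ground = 598.4 − 519.24 = 79.2 m.

79.2 m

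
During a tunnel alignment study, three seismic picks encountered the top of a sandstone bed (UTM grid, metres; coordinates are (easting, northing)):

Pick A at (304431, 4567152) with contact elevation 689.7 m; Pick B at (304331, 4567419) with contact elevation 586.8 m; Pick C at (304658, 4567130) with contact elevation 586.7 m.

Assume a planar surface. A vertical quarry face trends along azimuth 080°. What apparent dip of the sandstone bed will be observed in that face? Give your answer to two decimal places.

31.04°

Two edge vectors: Pick A→Pick B = (-100, 267, -102.9), Pick A→Pick C = (227, -22, -103).
Normal n = (Pick A→Pick B) × (Pick A→Pick C) = (-29764.8, -33658.3, -58409).
So ∂z/∂E = −n_x/n_z = −0.50959 and ∂z/∂N = −n_y/n_z = −0.57625.
Unit vector along 080° is (sin 80°, cos 80°) = (0.9848, 0.1736).
Slope in that direction = a·(0.9848) + b·(0.1736) = −0.60192.
Apparent dip = arctan|0.60192| = 31.04° (true dip is 37.6°, so apparent ≤ true as expected).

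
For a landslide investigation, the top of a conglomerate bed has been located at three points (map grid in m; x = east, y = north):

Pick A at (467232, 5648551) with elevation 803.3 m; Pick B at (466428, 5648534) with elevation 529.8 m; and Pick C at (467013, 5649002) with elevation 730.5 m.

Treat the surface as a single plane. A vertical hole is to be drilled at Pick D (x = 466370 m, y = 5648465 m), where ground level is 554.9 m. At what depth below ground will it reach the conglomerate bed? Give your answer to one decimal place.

45.1 m

Two edge vectors: Pick A→Pick B = (-804, -17, -273.5), Pick A→Pick C = (-219, 451, -72.8).
Normal n = (Pick A→Pick B) × (Pick A→Pick C) = (124586.1, 1365.3, -366327).
So ∂z/∂x = −n_x/n_z = 0.340095325 and ∂z/∂y = −n_y/n_z = 0.003726998.
Intercept c from Pick A: 803.3 − 158903.42 − 21052.14 = −179152.26.
At (466370, 5648465): z_contact = 158610.26 + 21051.82 − 179152.26 = 509.82 m.
Depth below ground = 554.9 − 509.82 = 45.1 m.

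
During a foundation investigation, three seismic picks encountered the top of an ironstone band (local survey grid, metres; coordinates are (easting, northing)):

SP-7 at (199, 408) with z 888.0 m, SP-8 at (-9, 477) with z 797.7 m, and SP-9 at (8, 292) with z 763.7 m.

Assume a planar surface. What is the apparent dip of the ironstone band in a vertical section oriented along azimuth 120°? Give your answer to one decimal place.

Two edge vectors: SP-7→SP-8 = (-208, 69, -90.3), SP-7→SP-9 = (-191, -116, -124.3).
Normal n = (SP-7→SP-8) × (SP-7→SP-9) = (-19051.5, -8607.1, 37307).
So ∂z/∂E = −n_x/n_z = 0.51067 and ∂z/∂N = −n_y/n_z = 0.23071.
Unit vector along 120° is (sin 120°, cos 120°) = (0.8660, -0.5000).
Slope in that direction = a·(0.8660) + b·(-0.5000) = 0.32690.
Apparent dip = arctan|0.32690| = 18.1° (true dip is 29.3°, so apparent ≤ true as expected).

18.1°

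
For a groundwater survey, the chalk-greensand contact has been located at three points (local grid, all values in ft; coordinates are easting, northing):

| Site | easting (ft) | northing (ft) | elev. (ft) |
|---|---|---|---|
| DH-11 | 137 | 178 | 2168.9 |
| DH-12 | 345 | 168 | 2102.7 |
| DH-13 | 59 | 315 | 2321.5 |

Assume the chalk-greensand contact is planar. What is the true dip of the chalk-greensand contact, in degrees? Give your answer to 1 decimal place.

44.9°

Let the plane be z = a·easting + b·northing + c.
DH-12−DH-11: 208a − 10b = −66.2;  DH-13−DH-11: −78a + 137b = 152.6.
Solving gives a = −0.27217, b = 0.95891.
Gradient magnitude |∇z| = √(a² + b²) = √(0.07408 + 0.91951) = 0.99679.
True dip = arctan(0.99679) = 44.9°, dipping toward SSE (azimuth ≈ 164°).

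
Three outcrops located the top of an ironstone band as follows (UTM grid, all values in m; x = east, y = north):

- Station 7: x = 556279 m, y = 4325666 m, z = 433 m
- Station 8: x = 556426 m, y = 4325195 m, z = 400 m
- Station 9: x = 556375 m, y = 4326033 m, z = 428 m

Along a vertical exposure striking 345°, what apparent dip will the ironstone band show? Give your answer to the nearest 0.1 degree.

3.5°

Let the plane be z = a·x + b·y + c.
Station 8−Station 7: 147a − 471b = −33;  Station 9−Station 7: 96a + 367b = −5.
Solving gives a = −0.14588, b = 0.02453.
Unit vector along 345° is (sin 345°, cos 345°) = (-0.2588, 0.9659).
Slope in that direction = a·(-0.2588) + b·(0.9659) = 0.06145.
Apparent dip = arctan|0.06145| = 3.5° (true dip is 8.4°, so apparent ≤ true as expected).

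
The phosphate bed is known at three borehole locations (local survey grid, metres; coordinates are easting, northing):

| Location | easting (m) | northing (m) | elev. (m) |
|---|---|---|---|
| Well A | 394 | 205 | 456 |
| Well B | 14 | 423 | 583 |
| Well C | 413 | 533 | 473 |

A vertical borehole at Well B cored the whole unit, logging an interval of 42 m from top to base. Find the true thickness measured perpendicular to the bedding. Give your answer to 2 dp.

Let the plane be z = a·easting + b·northing + c.
Well B−Well A: −380a + 218b = 127;  Well C−Well A: 19a + 328b = 17.
Solving gives a = −0.29468, b = 0.06890.
|∇z| = √(a²+b²) = 0.30263, so dip δ = arctan(0.30263) = 16.84°.
True thickness = vertical thickness × cos δ = 42 × cos 16.84° = 40.20 m.

40.20 m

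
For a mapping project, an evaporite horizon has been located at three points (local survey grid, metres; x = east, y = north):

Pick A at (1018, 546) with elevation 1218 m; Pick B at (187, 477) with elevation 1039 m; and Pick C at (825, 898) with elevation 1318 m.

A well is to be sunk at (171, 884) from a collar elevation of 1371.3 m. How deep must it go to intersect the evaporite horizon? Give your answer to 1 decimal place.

Two edge vectors: Pick A→Pick B = (-831, -69, -179), Pick A→Pick C = (-193, 352, 100).
Normal n = (Pick A→Pick B) × (Pick A→Pick C) = (56108, 117647, -305829).
So ∂z/∂x = −n_x/n_z = 0.183462 and ∂z/∂y = −n_y/n_z = 0.384682.
Intercept c from Pick A: 1218 − 186.76 − 210.04 = 821.20.
At (171, 884): z_contact = 31.37 + 340.06 + 821.20 = 1192.63 m.
Depth below ground = 1371.3 − 1192.63 = 178.7 m.

178.7 m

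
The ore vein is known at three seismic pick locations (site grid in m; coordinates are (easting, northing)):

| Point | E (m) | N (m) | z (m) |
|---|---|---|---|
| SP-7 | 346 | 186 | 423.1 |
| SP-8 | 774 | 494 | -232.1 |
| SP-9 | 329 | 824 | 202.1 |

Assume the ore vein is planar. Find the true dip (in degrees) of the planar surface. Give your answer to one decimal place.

52.7°

Let the plane be z = a·E + b·N + c.
SP-8−SP-7: 428a + 308b = −655.2;  SP-9−SP-7: −17a + 638b = −221.
Solving gives a = −1.25745, b = −0.37990.
Gradient magnitude |∇z| = √(a² + b²) = √(1.58119 + 0.14432) = 1.31359.
True dip = arctan(1.31359) = 52.7°, dipping toward ENE (azimuth ≈ 073°).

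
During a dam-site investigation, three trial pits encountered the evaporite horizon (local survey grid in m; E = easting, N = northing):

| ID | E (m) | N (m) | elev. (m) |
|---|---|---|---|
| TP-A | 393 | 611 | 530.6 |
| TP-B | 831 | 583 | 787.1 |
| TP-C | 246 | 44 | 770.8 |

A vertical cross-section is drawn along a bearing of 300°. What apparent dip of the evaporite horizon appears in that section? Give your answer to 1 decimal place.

Let the plane be z = a·E + b·N + c.
TP-B−TP-A: 438a − 28b = 256.5;  TP-C−TP-A: −147a − 567b = 240.2.
Solving gives a = 0.54943, b = −0.56608.
Unit vector along 300° is (sin 300°, cos 300°) = (-0.8660, 0.5000).
Slope in that direction = a·(-0.8660) + b·(0.5000) = −0.75886.
Apparent dip = arctan|0.75886| = 37.2° (true dip is 38.3°, so apparent ≤ true as expected).

37.2°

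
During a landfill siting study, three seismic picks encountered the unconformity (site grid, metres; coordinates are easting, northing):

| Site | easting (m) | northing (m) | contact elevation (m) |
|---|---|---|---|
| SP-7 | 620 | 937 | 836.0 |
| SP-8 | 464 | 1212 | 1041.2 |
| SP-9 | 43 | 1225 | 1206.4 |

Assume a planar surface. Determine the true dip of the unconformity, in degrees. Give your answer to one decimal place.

33.1°

Let the plane be z = a·easting + b·northing + c.
SP-8−SP-7: −156a + 275b = 205.2;  SP-9−SP-7: −577a + 288b = 370.4.
Solving gives a = −0.37594, b = 0.53292.
Gradient magnitude |∇z| = √(a² + b²) = √(0.14133 + 0.28400) = 0.65218.
True dip = arctan(0.65218) = 33.1°, dipping toward SE (azimuth ≈ 145°).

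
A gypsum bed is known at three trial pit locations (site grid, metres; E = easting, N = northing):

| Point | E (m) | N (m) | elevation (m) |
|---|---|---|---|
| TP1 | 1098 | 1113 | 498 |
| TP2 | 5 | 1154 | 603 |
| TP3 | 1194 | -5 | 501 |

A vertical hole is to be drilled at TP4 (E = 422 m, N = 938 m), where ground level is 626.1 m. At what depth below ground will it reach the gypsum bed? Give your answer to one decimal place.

Two edge vectors: TP1→TP2 = (-1093, 41, 105), TP1→TP3 = (96, -1118, 3).
Normal n = (TP1→TP2) × (TP1→TP3) = (117513, 13359, 1218038).
So ∂z/∂E = −n_x/n_z = −0.096477 and ∂z/∂N = −n_y/n_z = −0.010968.
Intercept c from TP1: 498 + 105.93 + 12.21 = 616.14.
At (422, 938): z_contact = −40.71 − 10.29 + 616.14 = 565.14 m.
Depth below ground = 626.1 − 565.14 = 61.0 m.

61.0 m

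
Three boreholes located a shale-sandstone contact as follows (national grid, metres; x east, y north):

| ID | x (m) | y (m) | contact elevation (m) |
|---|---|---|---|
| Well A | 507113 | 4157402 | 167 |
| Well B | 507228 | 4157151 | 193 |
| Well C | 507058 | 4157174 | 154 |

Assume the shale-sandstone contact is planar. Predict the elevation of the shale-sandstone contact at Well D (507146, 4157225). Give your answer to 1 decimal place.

Let the plane be z = a·x + b·y + c.
Well B−Well A: 115a − 251b = 26;  Well C−Well A: −55a − 228b = −13.
Solving gives a = 0.229631480, b = 0.001623985.
Then c = 167 − a·507113 − b·4157402 = −123033.67.
At (507146, 4157225): z = 116456.7 + 6751.3 − 123033.67 = 174.3 m.

174.3 m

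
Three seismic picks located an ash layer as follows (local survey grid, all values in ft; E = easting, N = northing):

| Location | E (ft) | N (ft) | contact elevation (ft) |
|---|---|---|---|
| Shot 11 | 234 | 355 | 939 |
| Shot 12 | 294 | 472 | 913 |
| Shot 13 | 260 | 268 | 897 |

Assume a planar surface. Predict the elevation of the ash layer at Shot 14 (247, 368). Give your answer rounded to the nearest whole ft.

Two edge vectors: Shot 11→Shot 12 = (60, 117, -26), Shot 11→Shot 13 = (26, -87, -42).
Normal n = (Shot 11→Shot 12) × (Shot 11→Shot 13) = (-7176, 1844, -8262).
So ∂z/∂E = −n_x/n_z = −0.86855 and ∂z/∂N = −n_y/n_z = 0.22319.
Intercept c from Shot 11: 939 + 203.24 − 79.23 = 1063.01.
At (247, 368): z = −214.5 + 82.1 + 1063.01 = 930.6 ft.

931 ft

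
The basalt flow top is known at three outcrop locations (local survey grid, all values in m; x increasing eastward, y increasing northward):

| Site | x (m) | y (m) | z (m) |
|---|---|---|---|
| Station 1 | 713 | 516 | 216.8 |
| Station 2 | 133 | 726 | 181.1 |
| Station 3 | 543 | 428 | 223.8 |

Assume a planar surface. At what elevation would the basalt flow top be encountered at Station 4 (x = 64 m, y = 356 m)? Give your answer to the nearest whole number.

223 m

Let the plane be z = a·x + b·y + c.
Station 2−Station 1: −580a + 210b = −35.7;  Station 3−Station 1: −170a − 88b = 7.
Solving gives a = 0.01927, b = −0.11677.
Then c = 216.8 − a·713 − b·516 = 263.32.
At (64, 356): z = 1.2 − 41.6 + 263.32 = 223.0 m.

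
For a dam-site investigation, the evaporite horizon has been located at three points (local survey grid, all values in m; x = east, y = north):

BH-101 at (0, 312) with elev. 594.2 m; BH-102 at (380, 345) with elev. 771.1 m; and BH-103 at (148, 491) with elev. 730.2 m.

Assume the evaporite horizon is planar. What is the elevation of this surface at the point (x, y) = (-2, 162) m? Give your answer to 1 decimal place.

Let the plane be z = a·x + b·y + c.
BH-102−BH-101: 380a + 33b = 176.9;  BH-103−BH-101: 148a + 179b = 136.
Solving gives a = 0.43045, b = 0.40387.
Then c = 594.2 − a·0 − b·312 = 468.19.
At (-2, 162): z = −0.9 + 65.4 + 468.19 = 532.8 m.

532.8 m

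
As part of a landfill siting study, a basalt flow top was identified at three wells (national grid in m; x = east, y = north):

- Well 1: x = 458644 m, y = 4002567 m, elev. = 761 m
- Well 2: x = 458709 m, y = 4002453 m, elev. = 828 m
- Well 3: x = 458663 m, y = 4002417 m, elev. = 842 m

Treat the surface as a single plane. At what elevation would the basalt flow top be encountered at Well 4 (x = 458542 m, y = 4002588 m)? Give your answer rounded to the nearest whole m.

739 m

Let the plane be z = a·x + b·y + c.
Well 2−Well 1: 65a − 114b = 67;  Well 3−Well 1: 19a − 150b = 81.
Solving gives a = 0.10759494, b = −0.52637131.
Then c = 761 − a·458644 − b·4002567 = 2058249.66.
At (458542, 4002588): z = 49336.8 − 2106847.5 + 2058249.66 = 739.0 m.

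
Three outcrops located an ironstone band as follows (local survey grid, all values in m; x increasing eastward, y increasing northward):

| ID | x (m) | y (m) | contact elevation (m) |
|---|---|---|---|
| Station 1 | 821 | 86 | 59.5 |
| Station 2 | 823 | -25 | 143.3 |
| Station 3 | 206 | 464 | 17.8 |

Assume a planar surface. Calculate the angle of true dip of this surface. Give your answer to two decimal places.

Let the plane be z = a·x + b·y + c.
Station 2−Station 1: 2a − 111b = 83.8;  Station 3−Station 1: −615a + 378b = −41.7.
Solving gives a = −0.40065, b = −0.76217.
Gradient magnitude |∇z| = √(a² + b²) = √(0.16052 + 0.58091) = 0.86106.
True dip = arctan(0.86106) = 40.73°, dipping toward NNE (azimuth ≈ 028°).

40.73°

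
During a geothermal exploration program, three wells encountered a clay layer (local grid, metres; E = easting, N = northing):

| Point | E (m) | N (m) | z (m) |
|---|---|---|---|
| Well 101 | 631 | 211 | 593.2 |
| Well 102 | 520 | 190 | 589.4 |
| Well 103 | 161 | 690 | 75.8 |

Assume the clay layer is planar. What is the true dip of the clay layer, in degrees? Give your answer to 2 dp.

42.16°

Let the plane be z = a·E + b·N + c.
Well 102−Well 101: −111a − 21b = −3.8;  Well 103−Well 101: −470a + 479b = −517.4.
Solving gives a = 0.20123, b = −0.88271.
Gradient magnitude |∇z| = √(a² + b²) = √(0.04050 + 0.77918) = 0.90536.
True dip = arctan(0.90536) = 42.16°, dipping toward NNW (azimuth ≈ 347°).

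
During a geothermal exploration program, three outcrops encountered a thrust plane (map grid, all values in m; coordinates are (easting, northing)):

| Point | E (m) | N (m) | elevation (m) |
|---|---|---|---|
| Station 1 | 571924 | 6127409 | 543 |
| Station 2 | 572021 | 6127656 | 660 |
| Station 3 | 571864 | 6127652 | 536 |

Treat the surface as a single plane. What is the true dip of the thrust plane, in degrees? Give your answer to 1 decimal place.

38.8°

Let the plane be z = a·E + b·N + c.
Station 2−Station 1: 97a + 247b = 117;  Station 3−Station 1: −60a + 243b = −7.
Solving gives a = 0.78560, b = 0.16517.
Gradient magnitude |∇z| = √(a² + b²) = √(0.61717 + 0.02728) = 0.80278.
True dip = arctan(0.80278) = 38.8°, dipping toward WSW (azimuth ≈ 258°).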